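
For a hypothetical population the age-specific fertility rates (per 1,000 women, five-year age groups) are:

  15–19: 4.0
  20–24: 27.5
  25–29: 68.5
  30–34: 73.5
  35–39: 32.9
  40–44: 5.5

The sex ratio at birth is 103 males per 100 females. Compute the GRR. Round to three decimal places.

0.522

Proportion female at birth = 100 / (100 + 103) = 0.49261.
Sum of ASFRs = 4.0 + 27.5 + 68.5 + 73.5 + 32.9 + 5.5 = 211.9
TFR = 5 × 211.9 / 1000 = 1.0595
GRR = 0.49261 × 1.0595 = 0.52192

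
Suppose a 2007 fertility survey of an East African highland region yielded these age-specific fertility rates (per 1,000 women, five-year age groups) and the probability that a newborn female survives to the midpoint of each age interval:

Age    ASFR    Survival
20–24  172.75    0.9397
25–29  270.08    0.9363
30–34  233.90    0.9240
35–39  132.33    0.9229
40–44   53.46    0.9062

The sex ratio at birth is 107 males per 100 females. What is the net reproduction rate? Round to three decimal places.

1.937

Proportion female at birth = 100 / (100 + 107) = 0.48309.
Each age group contributes 5 × ASFR × survival:
  20–24: 5 × 172.75/1000 × 0.9397 = 0.81167
  25–29: 5 × 270.08/1000 × 0.9363 = 1.26438
  30–34: 5 × 233.90/1000 × 0.9240 = 1.08062
  35–39: 5 × 132.33/1000 × 0.9229 = 0.61064
  40–44: 5 × 53.46/1000 × 0.9062 = 0.24223
Sum = 4.00954
NRR = 0.48309 × 4.00954 = 1.93697
NRR > 1, so each generation more than replaces itself.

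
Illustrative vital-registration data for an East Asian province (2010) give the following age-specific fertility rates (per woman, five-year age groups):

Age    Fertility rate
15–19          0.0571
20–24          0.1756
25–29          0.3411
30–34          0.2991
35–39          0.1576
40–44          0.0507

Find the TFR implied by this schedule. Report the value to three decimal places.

Sum of ASFRs = 0.0571 + 0.1756 + 0.3411 + 0.2991 + 0.1576 + 0.0507 = 1.0812
TFR = 5 × 1.0812 = 5.406

5.406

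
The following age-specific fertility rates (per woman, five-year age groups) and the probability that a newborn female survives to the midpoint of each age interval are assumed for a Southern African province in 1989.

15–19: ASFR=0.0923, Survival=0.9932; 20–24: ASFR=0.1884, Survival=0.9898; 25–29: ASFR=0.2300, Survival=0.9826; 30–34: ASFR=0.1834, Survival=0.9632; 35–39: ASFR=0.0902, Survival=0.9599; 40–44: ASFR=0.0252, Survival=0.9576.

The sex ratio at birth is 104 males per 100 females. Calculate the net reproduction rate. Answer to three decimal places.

Proportion female at birth = 100 / (100 + 104) = 0.49020.
Each age group contributes 5 × ASFR × survival:
  15–19: 5 × 0.0923 × 0.9932 = 0.45836
  20–24: 5 × 0.1884 × 0.9898 = 0.93239
  25–29: 5 × 0.2300 × 0.9826 = 1.12999
  30–34: 5 × 0.1834 × 0.9632 = 0.88325
  35–39: 5 × 0.0902 × 0.9599 = 0.43291
  40–44: 5 × 0.0252 × 0.9576 = 0.12066
Sum = 3.95756
NRR = 0.49020 × 3.95756 = 1.94000

1.940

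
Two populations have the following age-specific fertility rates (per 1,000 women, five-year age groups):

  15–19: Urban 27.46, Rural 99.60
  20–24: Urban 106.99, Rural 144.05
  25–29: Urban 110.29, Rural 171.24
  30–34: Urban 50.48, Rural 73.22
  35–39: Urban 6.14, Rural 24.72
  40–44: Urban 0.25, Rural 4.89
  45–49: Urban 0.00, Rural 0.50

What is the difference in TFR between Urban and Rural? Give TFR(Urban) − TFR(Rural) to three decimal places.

-1.083

Urban:
  Sum of ASFRs = 27.46 + 106.99 + 110.29 + 50.48 + 6.14 + 0.25 + 0.00 = 301.61
  TFR = 5 × 301.61 / 1000 = 1.50805
Rural:
  Sum of ASFRs = 99.60 + 144.05 + 171.24 + 73.22 + 24.72 + 4.89 + 0.50 = 518.22
  TFR = 5 × 518.22 / 1000 = 2.5911
Difference = 1.50805 − 2.5911 = -1.08305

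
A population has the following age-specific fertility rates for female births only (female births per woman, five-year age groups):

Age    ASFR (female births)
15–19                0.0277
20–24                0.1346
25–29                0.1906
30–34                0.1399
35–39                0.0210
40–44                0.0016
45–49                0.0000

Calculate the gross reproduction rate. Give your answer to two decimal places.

Sum of female ASFRs = 0.0277 + 0.1346 + 0.1906 + 0.1399 + 0.0210 + 0.0016 + 0.0000 = 0.5154
GRR = 5 × 0.5154 = 2.577

2.58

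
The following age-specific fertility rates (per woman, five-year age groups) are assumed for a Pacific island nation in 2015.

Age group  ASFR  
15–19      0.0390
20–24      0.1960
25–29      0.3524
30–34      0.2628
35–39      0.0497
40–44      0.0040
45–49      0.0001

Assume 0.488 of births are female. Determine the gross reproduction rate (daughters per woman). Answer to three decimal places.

2.206

Proportion female at birth = 0.488.
Sum of ASFRs = 0.0390 + 0.1960 + 0.3524 + 0.2628 + 0.0497 + 0.0040 + 0.0001 = 0.9040
TFR = 5 × 0.9040 = 4.52
GRR = 0.488 × 4.52 = 2.20576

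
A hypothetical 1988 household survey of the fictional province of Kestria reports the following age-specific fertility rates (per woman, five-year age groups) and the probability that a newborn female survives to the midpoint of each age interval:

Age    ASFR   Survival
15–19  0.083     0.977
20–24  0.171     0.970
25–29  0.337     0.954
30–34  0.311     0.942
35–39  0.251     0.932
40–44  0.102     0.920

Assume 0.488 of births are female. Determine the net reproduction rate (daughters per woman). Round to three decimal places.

Proportion female at birth = 0.488.
Per-age-group product (5 × ASFR × survival probability):
  15–19: 5 × 0.083 × 0.977 = 0.40546
  20–24: 5 × 0.171 × 0.970 = 0.82935
  25–29: 5 × 0.337 × 0.954 = 1.60749
  30–34: 5 × 0.311 × 0.942 = 1.46481
  35–39: 5 × 0.251 × 0.932 = 1.16966
  40–44: 5 × 0.102 × 0.920 = 0.46920
Sum = 5.94597
NRR = 0.488 × 5.94597 = 2.90163
With NRR above 1 the population is above replacement fertility.

2.902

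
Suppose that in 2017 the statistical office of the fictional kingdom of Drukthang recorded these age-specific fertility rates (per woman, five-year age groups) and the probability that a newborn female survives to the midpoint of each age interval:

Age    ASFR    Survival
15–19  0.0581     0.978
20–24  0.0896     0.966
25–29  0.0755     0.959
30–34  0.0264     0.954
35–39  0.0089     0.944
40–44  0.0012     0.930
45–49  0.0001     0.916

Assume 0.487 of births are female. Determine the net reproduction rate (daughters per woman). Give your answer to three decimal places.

Proportion female at birth = 0.487.
Each age group contributes 5 × ASFR × survival:
  15–19: 5 × 0.0581 × 0.978 = 0.28411
  20–24: 5 × 0.0896 × 0.966 = 0.43277
  25–29: 5 × 0.0755 × 0.959 = 0.36202
  30–34: 5 × 0.0264 × 0.954 = 0.12593
  35–39: 5 × 0.0089 × 0.944 = 0.04201
  40–44: 5 × 0.0012 × 0.930 = 0.00558
  45–49: 5 × 0.0001 × 0.916 = 0.00046
Sum = 1.25288
NRR = 0.487 × 1.25288 = 0.61015

0.610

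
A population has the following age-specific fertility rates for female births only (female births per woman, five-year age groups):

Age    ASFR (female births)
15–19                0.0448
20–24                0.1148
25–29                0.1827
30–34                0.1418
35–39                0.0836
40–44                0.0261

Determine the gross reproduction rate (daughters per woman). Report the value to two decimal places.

2.97

Sum of female ASFRs = 0.0448 + 0.1148 + 0.1827 + 0.1418 + 0.0836 + 0.0261 = 0.5938
GRR = 5 × 0.5938 = 2.969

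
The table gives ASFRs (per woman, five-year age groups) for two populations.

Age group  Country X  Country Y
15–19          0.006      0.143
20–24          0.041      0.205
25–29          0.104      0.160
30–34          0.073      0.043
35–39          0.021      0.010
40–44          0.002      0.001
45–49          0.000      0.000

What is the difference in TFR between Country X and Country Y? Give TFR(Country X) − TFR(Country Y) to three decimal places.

-1.575

Country X:
  Sum of ASFRs = 0.006 + 0.041 + 0.104 + 0.073 + 0.021 + 0.002 + 0.000 = 0.247
  TFR = 5 × 0.247 = 1.235
Country Y:
  Sum of ASFRs = 0.143 + 0.205 + 0.160 + 0.043 + 0.010 + 0.001 + 0.000 = 0.562
  TFR = 5 × 0.562 = 2.81
Difference = 1.235 − 2.81 = -1.575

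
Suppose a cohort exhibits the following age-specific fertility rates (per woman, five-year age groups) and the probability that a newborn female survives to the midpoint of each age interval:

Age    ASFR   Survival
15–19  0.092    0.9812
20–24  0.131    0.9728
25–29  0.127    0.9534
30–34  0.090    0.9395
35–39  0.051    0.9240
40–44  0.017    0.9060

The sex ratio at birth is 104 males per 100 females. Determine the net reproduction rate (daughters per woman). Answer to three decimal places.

1.191

Proportion female at birth = 100 / (100 + 104) = 0.49020.
Survival-weighted fertility by age (5·fₓ·Sₓ):
  15–19: 5 × 0.092 × 0.9812 = 0.45135
  20–24: 5 × 0.131 × 0.9728 = 0.63718
  25–29: 5 × 0.127 × 0.9534 = 0.60541
  30–34: 5 × 0.090 × 0.9395 = 0.42278
  35–39: 5 × 0.051 × 0.9240 = 0.23562
  40–44: 5 × 0.017 × 0.9060 = 0.07701
Sum = 2.42935
NRR = 0.49020 × 2.42935 = 1.19087
With NRR above 1 the population is above replacement fertility.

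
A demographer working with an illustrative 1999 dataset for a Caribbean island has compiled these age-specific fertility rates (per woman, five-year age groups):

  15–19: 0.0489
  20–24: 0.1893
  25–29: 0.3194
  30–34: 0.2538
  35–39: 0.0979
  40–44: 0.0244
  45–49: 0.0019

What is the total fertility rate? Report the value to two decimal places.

4.68

Sum of ASFRs = 0.0489 + 0.1893 + 0.3194 + 0.2538 + 0.0979 + 0.0244 + 0.0019 = 0.9356
TFR = 5 × 0.9356 = 4.678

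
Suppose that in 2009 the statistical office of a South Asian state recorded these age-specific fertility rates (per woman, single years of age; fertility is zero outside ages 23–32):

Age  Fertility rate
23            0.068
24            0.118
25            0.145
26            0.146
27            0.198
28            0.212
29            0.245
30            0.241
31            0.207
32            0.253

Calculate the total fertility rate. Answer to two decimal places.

1.83

Sum of ASFRs = 0.068 + 0.118 + 0.145 + 0.146 + 0.198 + 0.212 + 0.245 + 0.241 + 0.207 + 0.253 = 1.833
TFR = 1.833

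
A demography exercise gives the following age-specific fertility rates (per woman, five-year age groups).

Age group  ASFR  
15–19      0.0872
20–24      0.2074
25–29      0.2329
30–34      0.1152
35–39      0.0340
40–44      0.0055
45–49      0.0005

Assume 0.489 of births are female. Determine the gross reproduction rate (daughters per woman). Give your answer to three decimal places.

Proportion female at birth = 0.489.
Sum of ASFRs = 0.0872 + 0.2074 + 0.2329 + 0.1152 + 0.0340 + 0.0055 + 0.0005 = 0.6827
TFR = 5 × 0.6827 = 3.4135
GRR = 0.489 × 3.4135 = 1.66920

1.669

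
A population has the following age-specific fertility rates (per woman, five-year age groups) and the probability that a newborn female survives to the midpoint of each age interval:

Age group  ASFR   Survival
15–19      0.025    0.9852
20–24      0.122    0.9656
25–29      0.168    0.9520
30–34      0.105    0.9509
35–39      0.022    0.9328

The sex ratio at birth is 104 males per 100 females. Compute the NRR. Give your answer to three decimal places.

Proportion female at birth = 100 / (100 + 104) = 0.49020.
Per-age-group product (5 × ASFR × survival probability):
  15–19: 5 × 0.025 × 0.9852 = 0.12315
  20–24: 5 × 0.122 × 0.9656 = 0.58902
  25–29: 5 × 0.168 × 0.9520 = 0.79968
  30–34: 5 × 0.105 × 0.9509 = 0.49922
  35–39: 5 × 0.022 × 0.9328 = 0.10261
Sum = 2.11368
NRR = 0.49020 × 2.11368 = 1.03613

1.036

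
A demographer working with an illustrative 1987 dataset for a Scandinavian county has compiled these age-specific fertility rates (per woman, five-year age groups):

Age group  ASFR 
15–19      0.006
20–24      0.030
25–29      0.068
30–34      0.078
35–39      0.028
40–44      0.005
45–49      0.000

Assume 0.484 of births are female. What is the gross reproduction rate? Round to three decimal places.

Proportion female at birth = 0.484.
Sum of ASFRs = 0.006 + 0.030 + 0.068 + 0.078 + 0.028 + 0.005 + 0.000 = 0.215
TFR = 5 × 0.215 = 1.075
GRR = 0.484 × 1.075 = 0.52030

0.520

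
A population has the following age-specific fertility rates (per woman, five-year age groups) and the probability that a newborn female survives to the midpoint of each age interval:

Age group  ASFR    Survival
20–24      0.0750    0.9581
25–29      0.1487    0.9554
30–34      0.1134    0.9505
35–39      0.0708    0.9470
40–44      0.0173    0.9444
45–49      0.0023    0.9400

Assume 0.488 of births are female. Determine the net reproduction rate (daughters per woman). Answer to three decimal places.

Proportion female at birth = 0.488.
Survival-weighted fertility by age (5·fₓ·Sₓ):
  20–24: 5 × 0.0750 × 0.9581 = 0.35929
  25–29: 5 × 0.1487 × 0.9554 = 0.71034
  30–34: 5 × 0.1134 × 0.9505 = 0.53893
  35–39: 5 × 0.0708 × 0.9470 = 0.33524
  40–44: 5 × 0.0173 × 0.9444 = 0.08169
  45–49: 5 × 0.0023 × 0.9400 = 0.01081
Sum = 2.03630
NRR = 0.488 × 2.03630 = 0.99371
NRR < 1, so the cohort does not fully replace itself.

0.994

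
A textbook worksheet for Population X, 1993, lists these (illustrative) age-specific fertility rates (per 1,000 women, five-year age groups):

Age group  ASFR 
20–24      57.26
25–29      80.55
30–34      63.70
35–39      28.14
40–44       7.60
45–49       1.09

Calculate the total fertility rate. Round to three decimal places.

Sum of ASFRs = 57.26 + 80.55 + 63.70 + 28.14 + 7.60 + 1.09 = 238.34
TFR = 5 × 238.34 / 1000 = 1.1917

1.192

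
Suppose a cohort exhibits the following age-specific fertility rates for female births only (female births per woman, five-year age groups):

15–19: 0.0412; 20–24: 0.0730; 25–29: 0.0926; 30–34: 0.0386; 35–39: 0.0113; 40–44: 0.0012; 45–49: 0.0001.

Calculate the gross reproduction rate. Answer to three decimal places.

1.290

Sum of female ASFRs = 0.0412 + 0.0730 + 0.0926 + 0.0386 + 0.0113 + 0.0012 + 0.0001 = 0.2580
GRR = 5 × 0.2580 = 1.29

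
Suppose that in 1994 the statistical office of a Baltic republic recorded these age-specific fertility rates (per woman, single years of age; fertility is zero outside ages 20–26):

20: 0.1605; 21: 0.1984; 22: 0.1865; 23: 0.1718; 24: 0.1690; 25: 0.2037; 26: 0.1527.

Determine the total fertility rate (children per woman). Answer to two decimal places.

1.24

Sum of ASFRs = 0.1605 + 0.1984 + 0.1865 + 0.1718 + 0.1690 + 0.2037 + 0.1527 = 1.2426
TFR = 1.2426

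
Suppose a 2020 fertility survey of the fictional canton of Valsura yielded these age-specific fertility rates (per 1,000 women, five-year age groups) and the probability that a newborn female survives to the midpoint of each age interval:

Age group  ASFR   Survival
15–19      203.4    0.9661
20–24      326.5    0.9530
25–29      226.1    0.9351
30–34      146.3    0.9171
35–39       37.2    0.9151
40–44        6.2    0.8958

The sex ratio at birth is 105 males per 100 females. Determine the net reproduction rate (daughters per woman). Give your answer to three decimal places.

2.178

Proportion female at birth = 100 / (100 + 105) = 0.48780.
Survival-weighted fertility by age (5·fₓ·Sₓ):
  15–19: 5 × 203.4/1000 × 0.9661 = 0.98252
  20–24: 5 × 326.5/1000 × 0.9530 = 1.55577
  25–29: 5 × 226.1/1000 × 0.9351 = 1.05713
  30–34: 5 × 146.3/1000 × 0.9171 = 0.67086
  35–39: 5 × 37.2/1000 × 0.9151 = 0.17021
  40–44: 5 × 6.2/1000 × 0.8958 = 0.02777
Sum = 4.46426
NRR = 0.48780 × 4.46426 = 2.17767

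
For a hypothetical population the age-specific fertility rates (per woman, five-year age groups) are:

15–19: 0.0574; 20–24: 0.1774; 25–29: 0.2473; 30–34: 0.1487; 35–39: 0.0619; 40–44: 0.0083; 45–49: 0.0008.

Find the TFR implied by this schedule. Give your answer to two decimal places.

3.51

Sum of ASFRs = 0.0574 + 0.1774 + 0.2473 + 0.1487 + 0.0619 + 0.0083 + 0.0008 = 0.7018
TFR = 5 × 0.7018 = 3.509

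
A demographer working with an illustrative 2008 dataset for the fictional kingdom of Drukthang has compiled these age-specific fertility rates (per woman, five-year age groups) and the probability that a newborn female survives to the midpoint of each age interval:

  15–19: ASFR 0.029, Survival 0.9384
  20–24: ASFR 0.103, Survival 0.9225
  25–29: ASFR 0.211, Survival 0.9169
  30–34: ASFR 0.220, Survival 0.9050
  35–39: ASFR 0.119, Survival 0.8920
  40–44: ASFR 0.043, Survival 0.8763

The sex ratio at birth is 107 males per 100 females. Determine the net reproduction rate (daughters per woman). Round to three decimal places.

Proportion female at birth = 100 / (100 + 107) = 0.48309.
Per-age-group product (5 × ASFR × survival probability):
  15–19: 5 × 0.029 × 0.9384 = 0.13607
  20–24: 5 × 0.103 × 0.9225 = 0.47509
  25–29: 5 × 0.211 × 0.9169 = 0.96733
  30–34: 5 × 0.220 × 0.9050 = 0.99550
  35–39: 5 × 0.119 × 0.8920 = 0.53074
  40–44: 5 × 0.043 × 0.8763 = 0.18840
Sum = 3.29313
NRR = 0.48309 × 3.29313 = 1.59088
An NRR exceeding 1 indicates intrinsic growth under these rates.

1.591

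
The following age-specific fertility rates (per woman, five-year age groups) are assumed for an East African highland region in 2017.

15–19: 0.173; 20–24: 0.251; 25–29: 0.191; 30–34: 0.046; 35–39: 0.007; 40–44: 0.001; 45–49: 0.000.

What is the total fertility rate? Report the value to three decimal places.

3.345

Sum of ASFRs = 0.173 + 0.251 + 0.191 + 0.046 + 0.007 + 0.001 + 0.000 = 0.669
TFR = 5 × 0.669 = 3.345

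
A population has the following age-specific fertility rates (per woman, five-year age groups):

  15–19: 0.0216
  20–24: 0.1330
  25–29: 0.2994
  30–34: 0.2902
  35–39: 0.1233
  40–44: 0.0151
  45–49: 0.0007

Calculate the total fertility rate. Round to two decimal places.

4.42

Sum of ASFRs = 0.0216 + 0.1330 + 0.2994 + 0.2902 + 0.1233 + 0.0151 + 0.0007 = 0.8833
TFR = 5 × 0.8833 = 4.4165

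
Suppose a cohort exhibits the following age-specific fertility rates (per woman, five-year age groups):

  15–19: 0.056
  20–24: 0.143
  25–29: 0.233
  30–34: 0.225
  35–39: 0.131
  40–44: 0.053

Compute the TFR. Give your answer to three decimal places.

4.205

Sum of ASFRs = 0.056 + 0.143 + 0.233 + 0.225 + 0.131 + 0.053 = 0.841
TFR = 5 × 0.841 = 4.205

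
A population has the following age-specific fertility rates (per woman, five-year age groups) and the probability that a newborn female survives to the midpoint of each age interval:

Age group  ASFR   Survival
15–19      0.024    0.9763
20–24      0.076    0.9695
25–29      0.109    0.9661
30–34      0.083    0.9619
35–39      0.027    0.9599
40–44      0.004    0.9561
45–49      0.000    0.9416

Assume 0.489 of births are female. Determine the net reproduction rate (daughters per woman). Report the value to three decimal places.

0.763

Proportion female at birth = 0.489.
Weighting each age-specific rate by interval width and survival:
  15–19: 5 × 0.024 × 0.9763 = 0.11716
  20–24: 5 × 0.076 × 0.9695 = 0.36841
  25–29: 5 × 0.109 × 0.9661 = 0.52652
  30–34: 5 × 0.083 × 0.9619 = 0.39919
  35–39: 5 × 0.027 × 0.9599 = 0.12959
  40–44: 5 × 0.004 × 0.9561 = 0.01912
  45–49: 5 × 0.000 × 0.9416 = 0.00000
Sum = 1.55999
NRR = 0.489 × 1.55999 = 0.76284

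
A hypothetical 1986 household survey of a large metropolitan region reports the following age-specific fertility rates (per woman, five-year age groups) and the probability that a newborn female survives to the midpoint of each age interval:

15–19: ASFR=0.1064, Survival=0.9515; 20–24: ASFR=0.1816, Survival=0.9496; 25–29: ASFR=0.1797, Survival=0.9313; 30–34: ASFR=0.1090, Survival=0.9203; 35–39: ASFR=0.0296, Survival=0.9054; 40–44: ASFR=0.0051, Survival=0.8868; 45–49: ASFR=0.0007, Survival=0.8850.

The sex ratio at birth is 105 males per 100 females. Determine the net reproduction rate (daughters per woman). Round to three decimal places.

1.398

Proportion female at birth = 100 / (100 + 105) = 0.48780.
Each age group contributes 5 × ASFR × survival:
  15–19: 5 × 0.1064 × 0.9515 = 0.50620
  20–24: 5 × 0.1816 × 0.9496 = 0.86224
  25–29: 5 × 0.1797 × 0.9313 = 0.83677
  30–34: 5 × 0.1090 × 0.9203 = 0.50156
  35–39: 5 × 0.0296 × 0.9054 = 0.13400
  40–44: 5 × 0.0051 × 0.8868 = 0.02261
  45–49: 5 × 0.0007 × 0.8850 = 0.00310
Sum = 2.86648
NRR = 0.48780 × 2.86648 = 1.39827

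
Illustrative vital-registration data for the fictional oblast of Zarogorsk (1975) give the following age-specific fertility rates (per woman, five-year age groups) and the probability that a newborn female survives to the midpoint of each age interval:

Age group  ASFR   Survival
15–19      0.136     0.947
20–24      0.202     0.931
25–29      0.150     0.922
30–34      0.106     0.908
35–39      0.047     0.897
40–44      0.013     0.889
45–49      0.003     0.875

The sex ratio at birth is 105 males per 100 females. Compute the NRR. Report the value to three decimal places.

Proportion female at birth = 100 / (100 + 105) = 0.48780.
Each age group contributes 5 × ASFR × survival:
  15–19: 5 × 0.136 × 0.947 = 0.64396
  20–24: 5 × 0.202 × 0.931 = 0.94031
  25–29: 5 × 0.150 × 0.922 = 0.69150
  30–34: 5 × 0.106 × 0.908 = 0.48124
  35–39: 5 × 0.047 × 0.897 = 0.21080
  40–44: 5 × 0.013 × 0.889 = 0.05779
  45–49: 5 × 0.003 × 0.875 = 0.01313
Sum = 3.03873
NRR = 0.48780 × 3.03873 = 1.48229

1.482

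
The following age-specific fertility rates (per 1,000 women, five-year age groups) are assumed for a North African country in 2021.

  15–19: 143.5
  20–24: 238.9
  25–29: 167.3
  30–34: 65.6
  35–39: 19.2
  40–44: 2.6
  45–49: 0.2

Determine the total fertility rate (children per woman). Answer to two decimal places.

Sum of ASFRs = 143.5 + 238.9 + 167.3 + 65.6 + 19.2 + 2.6 + 0.2 = 637.3
TFR = 5 × 637.3 / 1000 = 3.1865

3.19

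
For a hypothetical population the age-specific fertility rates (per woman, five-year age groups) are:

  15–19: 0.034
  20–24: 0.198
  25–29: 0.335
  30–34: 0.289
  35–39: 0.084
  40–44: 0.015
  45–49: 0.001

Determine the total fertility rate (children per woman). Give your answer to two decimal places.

Sum of ASFRs = 0.034 + 0.198 + 0.335 + 0.289 + 0.084 + 0.015 + 0.001 = 0.956
TFR = 5 × 0.956 = 4.78

4.78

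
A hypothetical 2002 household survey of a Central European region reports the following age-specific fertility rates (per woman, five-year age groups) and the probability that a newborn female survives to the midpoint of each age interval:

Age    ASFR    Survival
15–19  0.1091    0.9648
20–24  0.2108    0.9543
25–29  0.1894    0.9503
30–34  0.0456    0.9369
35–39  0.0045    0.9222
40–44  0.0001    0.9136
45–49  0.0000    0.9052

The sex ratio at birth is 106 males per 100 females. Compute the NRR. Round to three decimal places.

Proportion female at birth = 100 / (100 + 106) = 0.48544.
Per-age-group product (5 × ASFR × survival probability):
  15–19: 5 × 0.1091 × 0.9648 = 0.52630
  20–24: 5 × 0.2108 × 0.9543 = 1.00583
  25–29: 5 × 0.1894 × 0.9503 = 0.89993
  30–34: 5 × 0.0456 × 0.9369 = 0.21361
  35–39: 5 × 0.0045 × 0.9222 = 0.02075
  40–44: 5 × 0.0001 × 0.9136 = 0.00046
  45–49: 5 × 0.0000 × 0.9052 = 0.00000
Sum = 2.66688
NRR = 0.48544 × 2.66688 = 1.29461
With NRR above 1 the population is above replacement fertility.

1.295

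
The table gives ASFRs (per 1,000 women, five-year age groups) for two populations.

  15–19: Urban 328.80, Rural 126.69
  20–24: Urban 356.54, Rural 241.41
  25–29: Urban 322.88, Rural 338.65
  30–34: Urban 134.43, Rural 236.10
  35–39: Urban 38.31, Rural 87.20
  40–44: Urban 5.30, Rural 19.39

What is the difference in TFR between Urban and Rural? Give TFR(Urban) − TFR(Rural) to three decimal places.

Urban:
  Sum of ASFRs = 328.80 + 356.54 + 322.88 + 134.43 + 38.31 + 5.30 = 1186.26
  TFR = 5 × 1186.26 / 1000 = 5.9313
Rural:
  Sum of ASFRs = 126.69 + 241.41 + 338.65 + 236.10 + 87.20 + 19.39 = 1049.44
  TFR = 5 × 1049.44 / 1000 = 5.2472
Difference = 5.9313 − 5.2472 = 0.6841

0.684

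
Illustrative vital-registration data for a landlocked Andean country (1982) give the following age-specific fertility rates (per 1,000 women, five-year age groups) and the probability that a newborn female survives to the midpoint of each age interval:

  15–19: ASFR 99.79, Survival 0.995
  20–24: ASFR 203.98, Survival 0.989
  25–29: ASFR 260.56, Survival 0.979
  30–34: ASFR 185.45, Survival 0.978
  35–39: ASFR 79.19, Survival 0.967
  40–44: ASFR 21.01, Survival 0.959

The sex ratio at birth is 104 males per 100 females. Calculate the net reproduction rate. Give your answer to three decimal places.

Proportion female at birth = 100 / (100 + 104) = 0.49020.
Each age group contributes 5 × ASFR × survival:
  15–19: 5 × 99.79/1000 × 0.995 = 0.49646
  20–24: 5 × 203.98/1000 × 0.989 = 1.00868
  25–29: 5 × 260.56/1000 × 0.979 = 1.27544
  30–34: 5 × 185.45/1000 × 0.978 = 0.90685
  35–39: 5 × 79.19/1000 × 0.967 = 0.38288
  40–44: 5 × 21.01/1000 × 0.959 = 0.10074
Sum = 4.17105
NRR = 0.49020 × 4.17105 = 2.04465

2.045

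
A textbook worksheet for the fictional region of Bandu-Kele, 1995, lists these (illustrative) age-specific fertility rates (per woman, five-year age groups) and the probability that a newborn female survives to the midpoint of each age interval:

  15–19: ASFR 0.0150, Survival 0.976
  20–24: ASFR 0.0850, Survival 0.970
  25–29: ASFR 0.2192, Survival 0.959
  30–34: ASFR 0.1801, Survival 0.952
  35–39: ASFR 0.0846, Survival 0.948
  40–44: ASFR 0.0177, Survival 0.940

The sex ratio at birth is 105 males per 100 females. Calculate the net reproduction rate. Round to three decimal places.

Proportion female at birth = 100 / (100 + 105) = 0.48780.
Weighting each age-specific rate by interval width and survival:
  15–19: 5 × 0.0150 × 0.976 = 0.07320
  20–24: 5 × 0.0850 × 0.970 = 0.41225
  25–29: 5 × 0.2192 × 0.959 = 1.05106
  30–34: 5 × 0.1801 × 0.952 = 0.85728
  35–39: 5 × 0.0846 × 0.948 = 0.40100
  40–44: 5 × 0.0177 × 0.940 = 0.08319
Sum = 2.87798
NRR = 0.48780 × 2.87798 = 1.40388

1.404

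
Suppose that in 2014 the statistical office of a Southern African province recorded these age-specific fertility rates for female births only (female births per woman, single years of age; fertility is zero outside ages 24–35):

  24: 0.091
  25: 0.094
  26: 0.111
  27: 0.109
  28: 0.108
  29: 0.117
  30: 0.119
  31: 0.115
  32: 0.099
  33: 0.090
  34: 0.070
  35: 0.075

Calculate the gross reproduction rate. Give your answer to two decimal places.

1.20

Sum of female ASFRs = 0.091 + 0.094 + 0.111 + 0.109 + 0.108 + 0.117 + 0.119 + 0.115 + 0.099 + 0.090 + 0.070 + 0.075 = 1.198
GRR = 1.198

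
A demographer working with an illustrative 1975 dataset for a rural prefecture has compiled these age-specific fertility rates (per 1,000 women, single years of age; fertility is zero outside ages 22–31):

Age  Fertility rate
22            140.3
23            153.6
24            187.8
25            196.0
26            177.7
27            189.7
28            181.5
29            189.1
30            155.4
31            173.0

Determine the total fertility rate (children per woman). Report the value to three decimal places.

Sum of ASFRs = 140.3 + 153.6 + 187.8 + 196.0 + 177.7 + 189.7 + 181.5 + 189.1 + 155.4 + 173.0 = 1744.1
TFR = 1744.1 / 1000 = 1.7441

1.744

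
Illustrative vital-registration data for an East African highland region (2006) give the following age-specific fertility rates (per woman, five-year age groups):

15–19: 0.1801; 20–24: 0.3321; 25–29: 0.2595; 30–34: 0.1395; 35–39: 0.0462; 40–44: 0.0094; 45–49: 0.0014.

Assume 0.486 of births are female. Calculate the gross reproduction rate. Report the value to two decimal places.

Proportion female at birth = 0.486.
Sum of ASFRs = 0.1801 + 0.3321 + 0.2595 + 0.1395 + 0.0462 + 0.0094 + 0.0014 = 0.9682
TFR = 5 × 0.9682 = 4.841
GRR = 0.486 × 4.841 = 2.35273

2.35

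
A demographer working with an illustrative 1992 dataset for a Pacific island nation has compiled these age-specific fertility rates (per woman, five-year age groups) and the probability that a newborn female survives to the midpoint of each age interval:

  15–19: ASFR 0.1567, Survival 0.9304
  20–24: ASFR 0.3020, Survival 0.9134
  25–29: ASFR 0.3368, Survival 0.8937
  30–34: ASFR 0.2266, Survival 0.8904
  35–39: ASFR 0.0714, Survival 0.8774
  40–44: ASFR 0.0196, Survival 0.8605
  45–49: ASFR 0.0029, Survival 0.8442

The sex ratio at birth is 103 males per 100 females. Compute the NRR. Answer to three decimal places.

Proportion female at birth = 100 / (100 + 103) = 0.49261.
Weighting each age-specific rate by interval width and survival:
  15–19: 5 × 0.1567 × 0.9304 = 0.72897
  20–24: 5 × 0.3020 × 0.9134 = 1.37923
  25–29: 5 × 0.3368 × 0.8937 = 1.50499
  30–34: 5 × 0.2266 × 0.8904 = 1.00882
  35–39: 5 × 0.0714 × 0.8774 = 0.31323
  40–44: 5 × 0.0196 × 0.8605 = 0.08433
  45–49: 5 × 0.0029 × 0.8442 = 0.01224
Sum = 5.03181
NRR = 0.49261 × 5.03181 = 2.47872

2.479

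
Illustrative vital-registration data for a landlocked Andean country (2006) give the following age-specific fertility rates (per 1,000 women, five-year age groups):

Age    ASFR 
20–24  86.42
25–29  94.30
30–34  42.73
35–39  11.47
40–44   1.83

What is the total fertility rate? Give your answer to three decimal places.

1.184

Sum of ASFRs = 86.42 + 94.30 + 42.73 + 11.47 + 1.83 = 236.75
TFR = 5 × 236.75 / 1000 = 1.18375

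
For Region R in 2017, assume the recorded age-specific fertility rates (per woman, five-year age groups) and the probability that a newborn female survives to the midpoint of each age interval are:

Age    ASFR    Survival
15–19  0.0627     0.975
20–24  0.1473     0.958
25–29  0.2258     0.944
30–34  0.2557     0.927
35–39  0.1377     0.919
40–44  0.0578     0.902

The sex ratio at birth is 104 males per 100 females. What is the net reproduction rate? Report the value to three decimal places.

Proportion female at birth = 100 / (100 + 104) = 0.49020.
Weighting each age-specific rate by interval width and survival:
  15–19: 5 × 0.0627 × 0.975 = 0.30566
  20–24: 5 × 0.1473 × 0.958 = 0.70557
  25–29: 5 × 0.2258 × 0.944 = 1.06578
  30–34: 5 × 0.2557 × 0.927 = 1.18517
  35–39: 5 × 0.1377 × 0.919 = 0.63273
  40–44: 5 × 0.0578 × 0.902 = 0.26068
Sum = 4.15559
NRR = 0.49020 × 4.15559 = 2.03707
With NRR above 1 the population is above replacement fertility.

2.037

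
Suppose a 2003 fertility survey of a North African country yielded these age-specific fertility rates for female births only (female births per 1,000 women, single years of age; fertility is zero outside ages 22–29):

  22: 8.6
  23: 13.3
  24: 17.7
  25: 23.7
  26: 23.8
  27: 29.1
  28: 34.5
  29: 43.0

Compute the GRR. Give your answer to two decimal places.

Sum of female ASFRs = 8.6 + 13.3 + 17.7 + 23.7 + 23.8 + 29.1 + 34.5 + 43.0 = 193.7
GRR = 193.7 / 1000 = 0.1937

0.19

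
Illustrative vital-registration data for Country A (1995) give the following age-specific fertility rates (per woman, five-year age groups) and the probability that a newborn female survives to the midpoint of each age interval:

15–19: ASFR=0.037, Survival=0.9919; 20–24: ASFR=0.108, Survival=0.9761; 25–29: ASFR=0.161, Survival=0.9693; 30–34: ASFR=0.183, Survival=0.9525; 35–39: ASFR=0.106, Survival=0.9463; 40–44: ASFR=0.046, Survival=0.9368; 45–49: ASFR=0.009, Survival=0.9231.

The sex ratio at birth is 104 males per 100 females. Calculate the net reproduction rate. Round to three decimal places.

1.530

Proportion female at birth = 100 / (100 + 104) = 0.49020.
Survival-weighted fertility by age (5·fₓ·Sₓ):
  15–19: 5 × 0.037 × 0.9919 = 0.18350
  20–24: 5 × 0.108 × 0.9761 = 0.52709
  25–29: 5 × 0.161 × 0.9693 = 0.78029
  30–34: 5 × 0.183 × 0.9525 = 0.87154
  35–39: 5 × 0.106 × 0.9463 = 0.50154
  40–44: 5 × 0.046 × 0.9368 = 0.21546
  45–49: 5 × 0.009 × 0.9231 = 0.04154
Sum = 3.12096
NRR = 0.49020 × 3.12096 = 1.52989
An NRR exceeding 1 indicates intrinsic growth under these rates.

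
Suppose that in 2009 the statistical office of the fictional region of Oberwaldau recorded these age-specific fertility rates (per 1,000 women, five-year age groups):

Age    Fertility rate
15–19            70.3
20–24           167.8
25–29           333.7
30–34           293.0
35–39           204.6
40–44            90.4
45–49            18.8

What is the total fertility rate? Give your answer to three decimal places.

Sum of ASFRs = 70.3 + 167.8 + 333.7 + 293.0 + 204.6 + 90.4 + 18.8 = 1178.6
TFR = 5 × 1178.6 / 1000 = 5.893

5.893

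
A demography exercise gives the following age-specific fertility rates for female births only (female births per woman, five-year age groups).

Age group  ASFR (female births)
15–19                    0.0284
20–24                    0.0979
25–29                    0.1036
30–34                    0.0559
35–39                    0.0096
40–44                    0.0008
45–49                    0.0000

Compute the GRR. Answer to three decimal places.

1.481

Sum of female ASFRs = 0.0284 + 0.0979 + 0.1036 + 0.0559 + 0.0096 + 0.0008 + 0.0000 = 0.2962
GRR = 5 × 0.2962 = 1.481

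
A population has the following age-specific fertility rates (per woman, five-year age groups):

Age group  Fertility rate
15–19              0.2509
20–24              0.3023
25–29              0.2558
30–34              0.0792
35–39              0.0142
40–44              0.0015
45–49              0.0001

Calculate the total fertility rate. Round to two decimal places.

Sum of ASFRs = 0.2509 + 0.3023 + 0.2558 + 0.0792 + 0.0142 + 0.0015 + 0.0001 = 0.9040
TFR = 5 × 0.9040 = 4.52

4.52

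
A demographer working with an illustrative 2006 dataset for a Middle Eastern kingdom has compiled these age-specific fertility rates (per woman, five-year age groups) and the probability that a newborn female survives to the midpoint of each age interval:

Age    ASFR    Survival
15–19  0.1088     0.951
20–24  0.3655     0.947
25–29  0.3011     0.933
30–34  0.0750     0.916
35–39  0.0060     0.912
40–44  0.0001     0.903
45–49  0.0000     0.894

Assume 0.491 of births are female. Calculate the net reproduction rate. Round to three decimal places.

Proportion female at birth = 0.491.
Per-age-group product (5 × ASFR × survival probability):
  15–19: 5 × 0.1088 × 0.951 = 0.51734
  20–24: 5 × 0.3655 × 0.947 = 1.73064
  25–29: 5 × 0.3011 × 0.933 = 1.40463
  30–34: 5 × 0.0750 × 0.916 = 0.34350
  35–39: 5 × 0.0060 × 0.912 = 0.02736
  40–44: 5 × 0.0001 × 0.903 = 0.00045
  45–49: 5 × 0.0000 × 0.894 = 0.00000
Sum = 4.02392
NRR = 0.491 × 4.02392 = 1.97574
NRR > 1, so each generation more than replaces itself.

1.976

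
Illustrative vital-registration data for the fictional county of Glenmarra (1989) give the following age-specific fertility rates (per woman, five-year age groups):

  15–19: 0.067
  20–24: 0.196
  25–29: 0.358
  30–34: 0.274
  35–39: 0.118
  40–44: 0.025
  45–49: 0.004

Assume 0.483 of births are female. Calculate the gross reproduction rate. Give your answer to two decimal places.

Proportion female at birth = 0.483.
Sum of ASFRs = 0.067 + 0.196 + 0.358 + 0.274 + 0.118 + 0.025 + 0.004 = 1.042
TFR = 5 × 1.042 = 5.21
GRR = 0.483 × 5.21 = 2.51643

2.52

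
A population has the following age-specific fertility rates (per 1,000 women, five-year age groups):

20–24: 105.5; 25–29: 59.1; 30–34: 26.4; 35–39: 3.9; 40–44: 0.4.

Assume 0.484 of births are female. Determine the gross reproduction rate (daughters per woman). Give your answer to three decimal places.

0.473

Proportion female at birth = 0.484.
Sum of ASFRs = 105.5 + 59.1 + 26.4 + 3.9 + 0.4 = 195.3
TFR = 5 × 195.3 / 1000 = 0.9765
GRR = 0.484 × 0.9765 = 0.47263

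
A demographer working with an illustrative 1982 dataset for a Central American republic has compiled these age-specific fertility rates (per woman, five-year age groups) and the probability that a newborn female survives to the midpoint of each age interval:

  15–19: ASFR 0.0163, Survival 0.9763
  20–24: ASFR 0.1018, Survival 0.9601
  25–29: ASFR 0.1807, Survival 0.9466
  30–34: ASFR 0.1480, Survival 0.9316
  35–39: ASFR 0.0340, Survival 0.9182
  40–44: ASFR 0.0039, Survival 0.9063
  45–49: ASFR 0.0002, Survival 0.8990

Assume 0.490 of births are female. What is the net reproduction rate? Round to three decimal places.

Proportion female at birth = 0.490.
Weighting each age-specific rate by interval width and survival:
  15–19: 5 × 0.0163 × 0.9763 = 0.07957
  20–24: 5 × 0.1018 × 0.9601 = 0.48869
  25–29: 5 × 0.1807 × 0.9466 = 0.85525
  30–34: 5 × 0.1480 × 0.9316 = 0.68938
  35–39: 5 × 0.0340 × 0.9182 = 0.15609
  40–44: 5 × 0.0039 × 0.9063 = 0.01767
  45–49: 5 × 0.0002 × 0.8990 = 0.00090
Sum = 2.28755
NRR = 0.490 × 2.28755 = 1.12090
An NRR exceeding 1 indicates intrinsic growth under these rates.

1.121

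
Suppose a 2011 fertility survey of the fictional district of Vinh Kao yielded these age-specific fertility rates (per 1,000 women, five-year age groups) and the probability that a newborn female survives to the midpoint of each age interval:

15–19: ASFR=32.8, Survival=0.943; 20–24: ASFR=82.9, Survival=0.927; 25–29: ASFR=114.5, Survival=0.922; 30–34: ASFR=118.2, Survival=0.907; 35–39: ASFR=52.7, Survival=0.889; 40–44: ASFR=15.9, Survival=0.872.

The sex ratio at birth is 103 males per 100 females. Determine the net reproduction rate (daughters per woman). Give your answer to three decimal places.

Proportion female at birth = 100 / (100 + 103) = 0.49261.
Weighting each age-specific rate by interval width and survival:
  15–19: 5 × 32.8/1000 × 0.943 = 0.15465
  20–24: 5 × 82.9/1000 × 0.927 = 0.38424
  25–29: 5 × 114.5/1000 × 0.922 = 0.52785
  30–34: 5 × 118.2/1000 × 0.907 = 0.53604
  35–39: 5 × 52.7/1000 × 0.889 = 0.23425
  40–44: 5 × 15.9/1000 × 0.872 = 0.06932
Sum = 1.90635
NRR = 0.49261 × 1.90635 = 0.93909
NRR < 1, so the cohort does not fully replace itself.

0.939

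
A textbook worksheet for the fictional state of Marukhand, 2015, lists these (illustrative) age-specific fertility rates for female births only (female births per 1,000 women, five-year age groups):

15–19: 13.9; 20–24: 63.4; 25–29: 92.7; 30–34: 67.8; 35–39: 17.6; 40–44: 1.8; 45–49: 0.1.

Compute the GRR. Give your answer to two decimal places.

Sum of female ASFRs = 13.9 + 63.4 + 92.7 + 67.8 + 17.6 + 1.8 + 0.1 = 257.3
GRR = 5 × 257.3 / 1000 = 1.2865

1.29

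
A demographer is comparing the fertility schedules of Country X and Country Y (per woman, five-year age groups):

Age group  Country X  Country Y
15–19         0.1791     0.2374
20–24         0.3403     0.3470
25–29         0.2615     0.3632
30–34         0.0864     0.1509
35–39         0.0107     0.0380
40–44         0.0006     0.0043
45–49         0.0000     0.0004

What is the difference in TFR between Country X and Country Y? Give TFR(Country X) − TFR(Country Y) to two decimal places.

Country X:
  Sum of ASFRs = 0.1791 + 0.3403 + 0.2615 + 0.0864 + 0.0107 + 0.0006 + 0.0000 = 0.8786
  TFR = 5 × 0.8786 = 4.393
Country Y:
  Sum of ASFRs = 0.2374 + 0.3470 + 0.3632 + 0.1509 + 0.0380 + 0.0043 + 0.0004 = 1.1412
  TFR = 5 × 1.1412 = 5.706
Difference = 4.393 − 5.706 = -1.313

-1.31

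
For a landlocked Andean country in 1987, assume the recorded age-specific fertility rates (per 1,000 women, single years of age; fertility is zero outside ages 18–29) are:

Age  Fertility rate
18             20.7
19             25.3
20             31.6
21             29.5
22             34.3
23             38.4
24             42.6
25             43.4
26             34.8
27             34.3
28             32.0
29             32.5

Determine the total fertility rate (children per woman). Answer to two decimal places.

0.40

Sum of ASFRs = 20.7 + 25.3 + 31.6 + 29.5 + 34.3 + 38.4 + 42.6 + 43.4 + 34.8 + 34.3 + 32.0 + 32.5 = 399.4
TFR = 399.4 / 1000 = 0.3994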